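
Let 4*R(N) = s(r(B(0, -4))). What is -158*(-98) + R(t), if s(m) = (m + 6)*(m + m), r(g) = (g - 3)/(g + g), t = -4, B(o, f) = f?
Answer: 1982337/128 ≈ 15487.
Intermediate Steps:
r(g) = (-3 + g)/(2*g) (r(g) = (-3 + g)/((2*g)) = (-3 + g)*(1/(2*g)) = (-3 + g)/(2*g))
s(m) = 2*m*(6 + m) (s(m) = (6 + m)*(2*m) = 2*m*(6 + m))
R(N) = 385/128 (R(N) = (2*((½)*(-3 - 4)/(-4))*(6 + (½)*(-3 - 4)/(-4)))/4 = (2*((½)*(-¼)*(-7))*(6 + (½)*(-¼)*(-7)))/4 = (2*(7/8)*(6 + 7/8))/4 = (2*(7/8)*(55/8))/4 = (¼)*(385/32) = 385/128)
-158*(-98) + R(t) = -158*(-98) + 385/128 = 15484 + 385/128 = 1982337/128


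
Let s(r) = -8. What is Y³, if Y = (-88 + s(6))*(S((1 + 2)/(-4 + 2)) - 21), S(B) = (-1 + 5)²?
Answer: 110592000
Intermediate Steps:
S(B) = 16 (S(B) = 4² = 16)
Y = 480 (Y = (-88 - 8)*(16 - 21) = -96*(-5) = 480)
Y³ = 480³ = 110592000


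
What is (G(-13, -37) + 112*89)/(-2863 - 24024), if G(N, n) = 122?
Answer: -10090/26887 ≈ -0.37527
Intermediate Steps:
(G(-13, -37) + 112*89)/(-2863 - 24024) = (122 + 112*89)/(-2863 - 24024) = (122 + 9968)/(-26887) = 10090*(-1/26887) = -10090/26887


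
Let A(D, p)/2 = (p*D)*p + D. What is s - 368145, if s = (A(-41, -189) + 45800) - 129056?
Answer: -3380605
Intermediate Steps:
A(D, p) = 2*D + 2*D*p² (A(D, p) = 2*((p*D)*p + D) = 2*((D*p)*p + D) = 2*(D*p² + D) = 2*(D + D*p²) = 2*D + 2*D*p²)
s = -3012460 (s = (2*(-41)*(1 + (-189)²) + 45800) - 129056 = (2*(-41)*(1 + 35721) + 45800) - 129056 = (2*(-41)*35722 + 45800) - 129056 = (-2929204 + 45800) - 129056 = -2883404 - 129056 = -3012460)
s - 368145 = -3012460 - 368145 = -3380605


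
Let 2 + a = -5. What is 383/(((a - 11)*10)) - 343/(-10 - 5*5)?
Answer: 1381/180 ≈ 7.6722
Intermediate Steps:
a = -7 (a = -2 - 5 = -7)
383/(((a - 11)*10)) - 343/(-10 - 5*5) = 383/(((-7 - 11)*10)) - 343/(-10 - 5*5) = 383/((-18*10)) - 343/(-10 - 25) = 383/(-180) - 343/(-35) = 383*(-1/180) - 343*(-1/35) = -383/180 + 49/5 = 1381/180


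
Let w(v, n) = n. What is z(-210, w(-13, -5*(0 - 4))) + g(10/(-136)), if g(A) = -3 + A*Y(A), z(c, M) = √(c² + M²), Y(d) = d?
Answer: -13847/4624 + 10*√445 ≈ 207.96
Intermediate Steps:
z(c, M) = √(M² + c²)
g(A) = -3 + A² (g(A) = -3 + A*A = -3 + A²)
z(-210, w(-13, -5*(0 - 4))) + g(10/(-136)) = √((-5*(0 - 4))² + (-210)²) + (-3 + (10/(-136))²) = √((-5*(-4))² + 44100) + (-3 + (10*(-1/136))²) = √(20² + 44100) + (-3 + (-5/68)²) = √(400 + 44100) + (-3 + 25/4624) = √44500 - 13847/4624 = 10*√445 - 13847/4624 = -13847/4624 + 10*√445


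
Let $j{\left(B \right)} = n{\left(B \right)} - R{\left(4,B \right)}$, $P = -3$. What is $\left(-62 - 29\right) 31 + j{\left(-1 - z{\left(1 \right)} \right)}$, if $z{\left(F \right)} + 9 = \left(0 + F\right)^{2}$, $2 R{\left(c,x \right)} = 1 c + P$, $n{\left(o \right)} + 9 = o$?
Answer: $- \frac{5647}{2} \approx -2823.5$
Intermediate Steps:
$n{\left(o \right)} = -9 + o$
$R{\left(c,x \right)} = - \frac{3}{2} + \frac{c}{2}$ ($R{\left(c,x \right)} = \frac{1 c - 3}{2} = \frac{c - 3}{2} = \frac{-3 + c}{2} = - \frac{3}{2} + \frac{c}{2}$)
$z{\left(F \right)} = -9 + F^{2}$ ($z{\left(F \right)} = -9 + \left(0 + F\right)^{2} = -9 + F^{2}$)
$j{\left(B \right)} = - \frac{19}{2} + B$ ($j{\left(B \right)} = \left(-9 + B\right) - \left(- \frac{3}{2} + \frac{1}{2} \cdot 4\right) = \left(-9 + B\right) - \left(- \frac{3}{2} + 2\right) = \left(-9 + B\right) - \frac{1}{2} = - \frac{19}{2} + B$)
$\left(-62 - 29\right) 31 + j{\left(-1 - z{\left(1 \right)} \right)} = \left(-62 - 29\right) 31 - \frac{5}{2} = \left(-91\right) 31 - \frac{5}{2} = -2821 + \left(- \frac{19}{2} + \left(-1 + 8\right)\right) = -2821 + \left(- \frac{19}{2} + 7\right) = -2821 - \frac{5}{2} = - \frac{5647}{2}$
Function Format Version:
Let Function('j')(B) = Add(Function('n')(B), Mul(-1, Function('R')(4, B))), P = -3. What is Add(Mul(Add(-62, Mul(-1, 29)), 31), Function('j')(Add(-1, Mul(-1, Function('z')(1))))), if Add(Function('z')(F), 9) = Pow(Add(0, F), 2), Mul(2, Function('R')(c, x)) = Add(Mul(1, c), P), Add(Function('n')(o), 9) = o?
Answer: Rational(-5647, 2) ≈ -2823.5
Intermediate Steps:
Function('n')(o) = Add(-9, o)
Function('R')(c, x) = Add(Rational(-3, 2), Mul(Rational(1, 2), c)) (Function('R')(c, x) = Mul(Rational(1, 2), Add(Mul(1, c), -3)) = Mul(Rational(1, 2), Add(c, -3)) = Mul(Rational(1, 2), Add(-3, c)) = Add(Rational(-3, 2), Mul(Rational(1, 2), c)))
Function('z')(F) = Add(-9, Pow(F, 2)) (Function('z')(F) = Add(-9, Pow(Add(0, F), 2)) = Add(-9, Pow(F, 2)))
Function('j')(B) = Add(Rational(-19, 2), B) (Function('j')(B) = Add(Add(-9, B), Mul(-1, Add(Rational(-3, 2), Mul(Rational(1, 2), 4)))) = Add(Add(-9, B), Mul(-1, Add(Rational(-3, 2), 2))) = Add(Add(-9, B), Mul(-1, Rational(1, 2))) = Add(Add(-9, B), Rational(-1, 2)) = Add(Rational(-19, 2), B))
Add(Mul(Add(-62, Mul(-1, 29)), 31), Function('j')(Add(-1, Mul(-1, Function('z')(1))))) = Add(Mul(Add(-62, Mul(-1, 29)), 31), Add(Rational(-19, 2), Add(-1, Mul(-1, Add(-9, Pow(1, 2)))))) = Add(Mul(Add(-62, -29), 31), Add(Rational(-19, 2), Add(-1, Mul(-1, Add(-9, 1))))) = Add(Mul(-91, 31), Add(Rational(-19, 2), Add(-1, Mul(-1, -8)))) = Add(-2821, Add(Rational(-19, 2), Add(-1, 8))) = Add(-2821, Add(Rational(-19, 2), 7)) = Add(-2821, Rational(-5, 2)) = Rational(-5647, 2)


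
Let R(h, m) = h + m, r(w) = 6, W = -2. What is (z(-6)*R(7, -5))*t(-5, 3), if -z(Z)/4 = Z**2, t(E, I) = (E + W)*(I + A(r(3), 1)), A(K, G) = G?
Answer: 8064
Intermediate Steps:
t(E, I) = (1 + I)*(-2 + E) (t(E, I) = (E - 2)*(I + 1) = (-2 + E)*(1 + I) = (1 + I)*(-2 + E))
z(Z) = -4*Z**2
(z(-6)*R(7, -5))*t(-5, 3) = ((-4*(-6)**2)*(7 - 5))*(-2 - 5 - 2*3 - 5*3) = (-4*36*2)*(-2 - 5 - 6 - 15) = -144*2*(-28) = -288*(-28) = 8064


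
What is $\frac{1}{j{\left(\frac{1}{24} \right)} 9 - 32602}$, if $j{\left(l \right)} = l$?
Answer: $- \frac{8}{260813} \approx -3.0673 \cdot 10^{-5}$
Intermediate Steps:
$\frac{1}{j{\left(\frac{1}{24} \right)} 9 - 32602} = \frac{1}{\frac{1}{24} \cdot 9 - 32602} = \frac{1}{\frac{3}{8} - 32602} = \frac{1}{- \frac{260813}{8}} = - \frac{8}{260813}$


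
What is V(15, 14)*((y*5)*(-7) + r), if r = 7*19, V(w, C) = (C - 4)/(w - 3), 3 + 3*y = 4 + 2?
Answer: 245/3 ≈ 81.667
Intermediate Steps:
y = 1 (y = -1 + (4 + 2)/3 = -1 + (⅓)*6 = -1 + 2 = 1)
V(w, C) = (-4 + C)/(-3 + w)
r = 133
V(15, 14)*((y*5)*(-7) + r) = ((-4 + 14)/(-3 + 15))*((1*5)*(-7) + 133) = (10/12)*(5*(-7) + 133) = ((1/12)*10)*(-35 + 133) = (⅚)*98 = 245/3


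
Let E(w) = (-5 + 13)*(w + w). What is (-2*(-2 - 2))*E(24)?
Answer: 3072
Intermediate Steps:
E(w) = 16*w (E(w) = 8*(2*w) = 16*w)
(-2*(-2 - 2))*E(24) = (-2*(-2 - 2))*(16*24) = -2*(-4)*384 = 8*384 = 3072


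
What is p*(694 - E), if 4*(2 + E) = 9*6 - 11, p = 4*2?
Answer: 5482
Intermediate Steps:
p = 8
E = 35/4 (E = -2 + (9*6 - 11)/4 = -2 + (54 - 11)/4 = -2 + (¼)*43 = -2 + 43/4 = 35/4 ≈ 8.7500)
p*(694 - E) = 8*(694 - 1*35/4) = 8*(694 - 35/4) = 8*(2741/4) = 5482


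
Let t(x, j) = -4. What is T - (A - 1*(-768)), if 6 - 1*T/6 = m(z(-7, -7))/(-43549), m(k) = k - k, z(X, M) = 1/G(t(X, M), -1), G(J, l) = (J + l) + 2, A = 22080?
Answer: -22812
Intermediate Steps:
G(J, l) = 2 + J + l
z(X, M) = -⅓ (z(X, M) = 1/(2 - 4 - 1) = 1/(-3) = -⅓)
m(k) = 0
T = 36 (T = 36 - 0/(-43549) = 36 - 0*(-1)/43549 = 36 - 6*0 = 36 + 0 = 36)
T - (A - 1*(-768)) = 36 - (22080 - 1*(-768)) = 36 - (22080 + 768) = 36 - 1*22848 = 36 - 22848 = -22812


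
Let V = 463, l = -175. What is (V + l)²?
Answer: 82944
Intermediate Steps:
(V + l)² = (463 - 175)² = 288² = 82944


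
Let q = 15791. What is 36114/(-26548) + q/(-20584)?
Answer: -290647511/136616008 ≈ -2.1275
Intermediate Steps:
36114/(-26548) + q/(-20584) = 36114/(-26548) + 15791/(-20584) = 36114*(-1/26548) + 15791*(-1/20584) = -18057/13274 - 15791/20584 = -290647511/136616008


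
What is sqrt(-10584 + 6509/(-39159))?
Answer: I*sqrt(1803338803115)/13053 ≈ 102.88*I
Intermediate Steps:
sqrt(-10584 + 6509/(-39159)) = sqrt(-10584 + 6509*(-1/39159)) = sqrt(-10584 - 6509/39159) = sqrt(-414465365/39159) = I*sqrt(1803338803115)/13053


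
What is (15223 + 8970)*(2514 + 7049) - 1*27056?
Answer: 231330603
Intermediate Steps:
(15223 + 8970)*(2514 + 7049) - 1*27056 = 24193*9563 - 27056 = 231357659 - 27056 = 231330603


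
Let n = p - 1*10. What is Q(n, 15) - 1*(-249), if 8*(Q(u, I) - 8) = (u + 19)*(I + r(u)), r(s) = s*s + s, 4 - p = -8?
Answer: 2497/8 ≈ 312.13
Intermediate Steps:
p = 12 (p = 4 - 1*(-8) = 4 + 8 = 12)
r(s) = s + s² (r(s) = s² + s = s + s²)
n = 2 (n = 12 - 1*10 = 12 - 10 = 2)
Q(u, I) = 8 + (19 + u)*(I + u*(1 + u))/8 (Q(u, I) = 8 + ((u + 19)*(I + u*(1 + u)))/8 = 8 + ((19 + u)*(I + u*(1 + u)))/8 = 8 + (19 + u)*(I + u*(1 + u))/8)
Q(n, 15) - 1*(-249) = (8 + (⅛)*2³ + (5/2)*2² + (19/8)*15 + (19/8)*2 + (⅛)*15*2) - 1*(-249) = (8 + (⅛)*8 + (5/2)*4 + 285/8 + 19/4 + 15/4) + 249 = (8 + 1 + 10 + 285/8 + 19/4 + 15/4) + 249 = 505/8 + 249 = 2497/8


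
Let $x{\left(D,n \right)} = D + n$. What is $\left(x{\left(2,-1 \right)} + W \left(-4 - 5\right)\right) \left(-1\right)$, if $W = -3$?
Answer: $-28$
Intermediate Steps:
$\left(x{\left(2,-1 \right)} + W \left(-4 - 5\right)\right) \left(-1\right) = \left(\left(2 - 1\right) - 3 \left(-4 - 5\right)\right) \left(-1\right) = \left(1 - -27\right) \left(-1\right) = \left(1 + 27\right) \left(-1\right) = 28 \left(-1\right) = -28$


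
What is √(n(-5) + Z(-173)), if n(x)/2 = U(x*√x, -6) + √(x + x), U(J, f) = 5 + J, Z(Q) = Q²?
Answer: √(29939 - 10*I*√5 + 2*I*√10) ≈ 173.03 - 0.0463*I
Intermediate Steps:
n(x) = 10 + 2*x^(3/2) + 2*√2*√x (n(x) = 2*((5 + x*√x) + √(x + x)) = 2*((5 + x^(3/2)) + √(2*x)) = 2*((5 + x^(3/2)) + √2*√x) = 2*(5 + x^(3/2) + √2*√x) = 10 + 2*x^(3/2) + 2*√2*√x)
√(n(-5) + Z(-173)) = √((10 + 2*(-5)^(3/2) + 2*√2*√(-5)) + (-173)²) = √((10 + 2*(-5*I*√5) + 2*√2*(I*√5)) + 29929) = √((10 - 10*I*√5 + 2*I*√10) + 29929) = √(29939 - 10*I*√5 + 2*I*√10)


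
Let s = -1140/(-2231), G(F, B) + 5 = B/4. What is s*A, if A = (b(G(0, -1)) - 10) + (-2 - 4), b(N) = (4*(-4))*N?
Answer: 77520/2231 ≈ 34.747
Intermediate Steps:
G(F, B) = -5 + B/4
s = 1140/2231 (s = -1140*(-1/2231) = 1140/2231 ≈ 0.51098)
b(N) = -16*N
A = 68 (A = (-16*(-5 + (¼)*(-1)) - 10) + (-2 - 4) = (-16*(-5 - ¼) - 10) - 6 = (-16*(-21/4) - 10) - 6 = (84 - 10) - 6 = 74 - 6 = 68)
s*A = (1140/2231)*68 = 77520/2231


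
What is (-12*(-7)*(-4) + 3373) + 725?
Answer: 3762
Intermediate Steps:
(-12*(-7)*(-4) + 3373) + 725 = (84*(-4) + 3373) + 725 = (-336 + 3373) + 725 = 3037 + 725 = 3762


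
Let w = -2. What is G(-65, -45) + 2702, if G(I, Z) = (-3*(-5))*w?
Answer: 2672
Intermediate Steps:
G(I, Z) = -30 (G(I, Z) = -3*(-5)*(-2) = 15*(-2) = -30)
G(-65, -45) + 2702 = -30 + 2702 = 2672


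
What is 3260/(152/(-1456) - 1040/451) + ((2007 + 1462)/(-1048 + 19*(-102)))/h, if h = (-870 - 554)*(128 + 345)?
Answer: -538178647351732859/397919106688928 ≈ -1352.5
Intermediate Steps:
h = -673552 (h = -1424*473 = -673552)
3260/(152/(-1456) - 1040/451) + ((2007 + 1462)/(-1048 + 19*(-102)))/h = 3260/(152/(-1456) - 1040/451) + ((2007 + 1462)/(-1048 + 19*(-102)))/(-673552) = 3260/(152*(-1/1456) - 1040*1/451) + (3469/(-1048 - 1938))*(-1/673552) = 3260/(-19/182 - 1040/451) + (3469/(-2986))*(-1/673552) = 3260/(-197849/82082) + (3469*(-1/2986))*(-1/673552) = 3260*(-82082/197849) - 3469/2986*(-1/673552) = -267587320/197849 + 3469/2011226272 = -538178647351732859/397919106688928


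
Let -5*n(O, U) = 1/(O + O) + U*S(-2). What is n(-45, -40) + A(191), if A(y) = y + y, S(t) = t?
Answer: 164701/450 ≈ 366.00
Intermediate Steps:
n(O, U) = -1/(10*O) + 2*U/5 (n(O, U) = -(1/(O + O) + U*(-2))/5 = -(1/(2*O) - 2*U)/5 = -1/(10*O) + 2*U/5)
A(y) = 2*y
n(-45, -40) + A(191) = (⅒)*(-1 + 4*(-45)*(-40))/(-45) + 2*191 = (⅒)*(-1/45)*(-1 + 7200) + 382 = (⅒)*(-1/45)*7199 + 382 = -7199/450 + 382 = 164701/450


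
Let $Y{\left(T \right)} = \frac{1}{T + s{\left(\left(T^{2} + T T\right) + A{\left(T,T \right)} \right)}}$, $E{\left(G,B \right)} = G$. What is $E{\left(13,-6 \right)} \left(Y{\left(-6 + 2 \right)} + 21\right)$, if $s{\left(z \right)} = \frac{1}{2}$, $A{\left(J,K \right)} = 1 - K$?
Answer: $\frac{1885}{7} \approx 269.29$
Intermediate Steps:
$s{\left(z \right)} = \frac{1}{2}$
$Y{\left(T \right)} = \frac{1}{\frac{1}{2} + T}$ ($Y{\left(T \right)} = \frac{1}{T + \frac{1}{2}} = \frac{1}{\frac{1}{2} + T}$)
$E{\left(13,-6 \right)} \left(Y{\left(-6 + 2 \right)} + 21\right) = 13 \left(\frac{2}{1 + 2 \left(-6 + 2\right)} + 21\right) = 13 \left(\frac{2}{1 + 2 \left(-4\right)} + 21\right) = 13 \left(\frac{2}{1 - 8} + 21\right) = 13 \left(\frac{2}{-7} + 21\right) = 13 \left(2 \left(- \frac{1}{7}\right) + 21\right) = 13 \left(- \frac{2}{7} + 21\right) = 13 \cdot \frac{145}{7} = \frac{1885}{7}$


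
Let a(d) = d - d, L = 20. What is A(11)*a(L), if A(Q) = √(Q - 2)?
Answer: 0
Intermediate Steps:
A(Q) = √(-2 + Q)
a(d) = 0
A(11)*a(L) = √(-2 + 11)*0 = √9*0 = 3*0 = 0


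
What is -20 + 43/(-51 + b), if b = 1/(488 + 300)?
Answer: -837624/40187 ≈ -20.843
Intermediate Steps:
b = 1/788 ≈ 0.0012690
-20 + 43/(-51 + b) = -20 + 43/(-51 + 1/788) = -20 + 43/(-40187/788) = -20 - 788/40187*43 = -20 - 33884/40187 = -837624/40187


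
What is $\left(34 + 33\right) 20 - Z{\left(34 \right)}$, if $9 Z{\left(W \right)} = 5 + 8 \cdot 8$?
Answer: $\frac{3997}{3} \approx 1332.3$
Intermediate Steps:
$Z{\left(W \right)} = \frac{23}{3}$ ($Z{\left(W \right)} = \frac{5 + 8 \cdot 8}{9} = \frac{5 + 64}{9} = \frac{1}{9} \cdot 69 = \frac{23}{3}$)
$\left(34 + 33\right) 20 - Z{\left(34 \right)} = \left(34 + 33\right) 20 - \frac{23}{3} = 67 \cdot 20 - \frac{23}{3} = 1340 - \frac{23}{3} = \frac{3997}{3}$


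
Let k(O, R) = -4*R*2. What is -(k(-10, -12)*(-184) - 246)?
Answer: 17910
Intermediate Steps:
k(O, R) = -8*R
-(k(-10, -12)*(-184) - 246) = -(-8*(-12)*(-184) - 246) = -(96*(-184) - 246) = -(-17664 - 246) = -1*(-17910) = 17910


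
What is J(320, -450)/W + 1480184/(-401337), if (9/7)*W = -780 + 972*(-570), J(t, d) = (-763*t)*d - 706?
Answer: -67101231581477/259781426730 ≈ -258.30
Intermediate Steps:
J(t, d) = -706 - 763*d*t (J(t, d) = -763*d*t - 706 = -706 - 763*d*t)
W = -1294580/3 (W = 7*(-780 + 972*(-570))/9 = 7*(-780 - 554040)/9 = (7/9)*(-554820) = -1294580/3 ≈ -4.3153e+5)
J(320, -450)/W + 1480184/(-401337) = (-706 - 763*(-450)*320)/(-1294580/3) + 1480184/(-401337) = (-706 + 109872000)*(-3/1294580) + 1480184*(-1/401337) = 109871294*(-3/1294580) - 1480184/401337 = -164806941/647290 - 1480184/401337 = -67101231581477/259781426730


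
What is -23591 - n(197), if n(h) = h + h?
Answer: -23985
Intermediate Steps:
n(h) = 2*h
-23591 - n(197) = -23591 - 2*197 = -23591 - 1*394 = -23591 - 394 = -23985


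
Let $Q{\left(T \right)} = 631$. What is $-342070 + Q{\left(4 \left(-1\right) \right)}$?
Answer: $-341439$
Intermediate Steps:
$-342070 + Q{\left(4 \left(-1\right) \right)} = -342070 + 631 = -341439$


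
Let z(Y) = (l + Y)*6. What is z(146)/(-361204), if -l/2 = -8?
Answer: -243/90301 ≈ -0.0026910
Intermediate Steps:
l = 16 (l = -2*(-8) = 16)
z(Y) = 96 + 6*Y (z(Y) = (16 + Y)*6 = 96 + 6*Y)
z(146)/(-361204) = (96 + 6*146)/(-361204) = (96 + 876)*(-1/361204) = 972*(-1/361204) = -243/90301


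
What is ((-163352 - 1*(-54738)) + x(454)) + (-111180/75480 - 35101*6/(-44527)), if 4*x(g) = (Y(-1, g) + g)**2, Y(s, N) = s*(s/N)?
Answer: -77533658912520261/1358303615536 ≈ -57081.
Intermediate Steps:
Y(s, N) = s**2/N
x(g) = (g + 1/g)**2/4 (x(g) = ((-1)**2/g + g)**2/4 = (1/g + g)**2/4 = (g + 1/g)**2/4)
((-163352 - 1*(-54738)) + x(454)) + (-111180/75480 - 35101*6/(-44527)) = ((-163352 - 1*(-54738)) + (1/4)*(1 + 454**2)**2/454**2) + (-111180/75480 - 35101*6/(-44527)) = ((-163352 + 54738) + (1/4)*(1/206116)*(1 + 206116)**2) + (-111180*1/75480 - 210606*(-1/44527)) = (-108614 + (1/4)*(1/206116)*206117**2) + (-109/74 + 210606/44527) = (-108614 + (1/4)*(1/206116)*42484217689) + 10731401/3294998 = (-108614 + 42484217689/824464) + 10731401/3294998 = -47064115207/824464 + 10731401/3294998 = -77533658912520261/1358303615536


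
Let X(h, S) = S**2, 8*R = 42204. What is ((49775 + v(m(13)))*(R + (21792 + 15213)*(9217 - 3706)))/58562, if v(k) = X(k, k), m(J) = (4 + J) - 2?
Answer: 728356537500/4183 ≈ 1.7412e+8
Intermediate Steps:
R = 10551/2 (R = (1/8)*42204 = 10551/2 ≈ 5275.5)
m(J) = 2 + J
v(k) = k**2
((49775 + v(m(13)))*(R + (21792 + 15213)*(9217 - 3706)))/58562 = ((49775 + (2 + 13)**2)*(10551/2 + (21792 + 15213)*(9217 - 3706)))/58562 = ((49775 + 15**2)*(10551/2 + 37005*5511))*(1/58562) = ((49775 + 225)*(10551/2 + 203934555))*(1/58562) = (50000*(407879661/2))*(1/58562) = 10196991525000*(1/58562) = 728356537500/4183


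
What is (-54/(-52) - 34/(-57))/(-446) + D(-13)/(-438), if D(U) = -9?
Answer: 814579/48250956 ≈ 0.016882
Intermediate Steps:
(-54/(-52) - 34/(-57))/(-446) + D(-13)/(-438) = (-54/(-52) - 34/(-57))/(-446) - 9/(-438) = (-54*(-1/52) - 34*(-1/57))*(-1/446) - 9*(-1/438) = (27/26 + 34/57)*(-1/446) + 3/146 = (2423/1482)*(-1/446) + 3/146 = -2423/660972 + 3/146 = 814579/48250956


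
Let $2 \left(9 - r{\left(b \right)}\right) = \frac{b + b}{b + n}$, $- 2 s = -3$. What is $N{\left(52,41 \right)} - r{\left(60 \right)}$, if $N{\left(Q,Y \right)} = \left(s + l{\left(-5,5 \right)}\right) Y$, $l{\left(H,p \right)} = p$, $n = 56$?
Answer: $\frac{14965}{58} \approx 258.02$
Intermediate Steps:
$s = \frac{3}{2}$ ($s = \left(- \frac{1}{2}\right) \left(-3\right) = \frac{3}{2} \approx 1.5$)
$r{\left(b \right)} = 9 - \frac{b}{56 + b}$ ($r{\left(b \right)} = 9 - \frac{\left(b + b\right) \frac{1}{b + 56}}{2} = 9 - \frac{2 b \frac{1}{56 + b}}{2} = 9 - \frac{b}{56 + b}$)
$N{\left(Q,Y \right)} = \frac{13 Y}{2}$ ($N{\left(Q,Y \right)} = \left(\frac{3}{2} + 5\right) Y = \frac{13 Y}{2}$)
$N{\left(52,41 \right)} - r{\left(60 \right)} = \frac{13}{2} \cdot 41 - \frac{8 \left(63 + 60\right)}{56 + 60} = \frac{533}{2} - 8 \cdot \frac{1}{116} \cdot 123 = \frac{533}{2} - \frac{246}{29} = \frac{14965}{58}$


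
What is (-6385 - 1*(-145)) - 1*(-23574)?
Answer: 17334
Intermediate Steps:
(-6385 - 1*(-145)) - 1*(-23574) = (-6385 + 145) + 23574 = -6240 + 23574 = 17334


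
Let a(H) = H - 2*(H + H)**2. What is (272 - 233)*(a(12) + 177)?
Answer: -37557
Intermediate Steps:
a(H) = H - 8*H**2 (a(H) = H - 2*4*H**2 = H - 8*H**2)
(272 - 233)*(a(12) + 177) = (272 - 233)*(12*(1 - 8*12) + 177) = 39*(12*(1 - 96) + 177) = 39*(12*(-95) + 177) = 39*(-1140 + 177) = 39*(-963) = -37557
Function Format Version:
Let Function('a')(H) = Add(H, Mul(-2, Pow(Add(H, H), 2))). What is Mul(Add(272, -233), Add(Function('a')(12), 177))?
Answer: -37557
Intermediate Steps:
Function('a')(H) = Add(H, Mul(-8, Pow(H, 2))) (Function('a')(H) = Add(H, Mul(-2, Pow(Mul(2, H), 2))) = Add(H, Mul(-2, Mul(4, Pow(H, 2)))) = Add(H, Mul(-8, Pow(H, 2))))
Mul(Add(272, -233), Add(Function('a')(12), 177)) = Mul(Add(272, -233), Add(Mul(12, Add(1, Mul(-8, 12))), 177)) = Mul(39, Add(Mul(12, Add(1, -96)), 177)) = Mul(39, Add(Mul(12, -95), 177)) = Mul(39, Add(-1140, 177)) = Mul(39, -963) = -37557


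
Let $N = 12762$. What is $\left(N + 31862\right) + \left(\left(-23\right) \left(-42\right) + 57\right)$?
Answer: $45647$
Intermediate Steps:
$\left(N + 31862\right) + \left(\left(-23\right) \left(-42\right) + 57\right) = \left(12762 + 31862\right) + \left(\left(-23\right) \left(-42\right) + 57\right) = 44624 + \left(966 + 57\right) = 44624 + 1023 = 45647$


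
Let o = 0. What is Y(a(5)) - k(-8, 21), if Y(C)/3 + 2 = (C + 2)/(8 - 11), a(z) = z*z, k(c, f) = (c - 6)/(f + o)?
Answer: -97/3 ≈ -32.333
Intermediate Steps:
k(c, f) = (-6 + c)/f (k(c, f) = (c - 6)/(f + 0) = (-6 + c)/f)
a(z) = z²
Y(C) = -8 - C (Y(C) = -6 + 3*((C + 2)/(8 - 11)) = -6 + 3*((2 + C)/(-3)) = -6 + 3*((2 + C)*(-⅓)) = -6 + 3*(-⅔ - C/3) = -6 + (-2 - C) = -8 - C)
Y(a(5)) - k(-8, 21) = (-8 - 1*5²) - (-6 - 8)/21 = (-8 - 1*25) - (-14)/21 = (-8 - 25) - 1*(-⅔) = -33 + ⅔ = -97/3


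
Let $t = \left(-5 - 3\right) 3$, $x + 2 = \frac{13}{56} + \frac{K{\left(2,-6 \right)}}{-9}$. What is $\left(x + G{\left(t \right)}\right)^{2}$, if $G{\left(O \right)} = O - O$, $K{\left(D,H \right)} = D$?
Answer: $\frac{1006009}{254016} \approx 3.9604$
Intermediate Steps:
$x = - \frac{1003}{504}$ ($x = -2 + \left(\frac{13}{56} + \frac{2}{-9}\right) = -2 + \left(13 \cdot \frac{1}{56} + 2 \left(- \frac{1}{9}\right)\right) = -2 + \left(\frac{13}{56} - \frac{2}{9}\right) = -2 + \frac{5}{504} = - \frac{1003}{504} \approx -1.9901$)
$t = -24$ ($t = \left(-8\right) 3 = -24$)
$G{\left(O \right)} = 0$
$\left(x + G{\left(t \right)}\right)^{2} = \left(- \frac{1003}{504} + 0\right)^{2} = \left(- \frac{1003}{504}\right)^{2} = \frac{1006009}{254016}$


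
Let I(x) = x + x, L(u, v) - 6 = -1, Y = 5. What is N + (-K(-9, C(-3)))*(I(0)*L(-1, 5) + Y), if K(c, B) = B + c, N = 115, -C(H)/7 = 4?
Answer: 300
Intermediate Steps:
L(u, v) = 5 (L(u, v) = 6 - 1 = 5)
C(H) = -28 (C(H) = -7*4 = -28)
I(x) = 2*x
N + (-K(-9, C(-3)))*(I(0)*L(-1, 5) + Y) = 115 + (-(-28 - 9))*((2*0)*5 + 5) = 115 + (-1*(-37))*(0*5 + 5) = 115 + 37*(0 + 5) = 115 + 37*5 = 115 + 185 = 300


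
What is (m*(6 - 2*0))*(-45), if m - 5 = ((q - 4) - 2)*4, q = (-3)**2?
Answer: -4590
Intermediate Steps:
q = 9
m = 17 (m = 5 + ((9 - 4) - 2)*4 = 5 + (5 - 2)*4 = 5 + 3*4 = 5 + 12 = 17)
(m*(6 - 2*0))*(-45) = (17*(6 - 2*0))*(-45) = (17*(6 + 0))*(-45) = (17*6)*(-45) = 102*(-45) = -4590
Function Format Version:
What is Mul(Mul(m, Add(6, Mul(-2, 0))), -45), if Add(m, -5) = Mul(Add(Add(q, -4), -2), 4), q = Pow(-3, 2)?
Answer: -4590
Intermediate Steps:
q = 9
m = 17 (m = Add(5, Mul(Add(Add(9, -4), -2), 4)) = Add(5, Mul(Add(5, -2), 4)) = Add(5, Mul(3, 4)) = Add(5, 12) = 17)
Mul(Mul(m, Add(6, Mul(-2, 0))), -45) = Mul(Mul(17, Add(6, Mul(-2, 0))), -45) = Mul(Mul(17, Add(6, 0)), -45) = Mul(Mul(17, 6), -45) = Mul(102, -45) = -4590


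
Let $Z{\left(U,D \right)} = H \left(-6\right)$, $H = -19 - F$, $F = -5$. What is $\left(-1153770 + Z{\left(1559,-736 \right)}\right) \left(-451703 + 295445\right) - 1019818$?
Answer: $180271647170$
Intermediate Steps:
$H = -14$ ($H = -19 - -5 = -19 + 5 = -14$)
$Z{\left(U,D \right)} = 84$ ($Z{\left(U,D \right)} = \left(-14\right) \left(-6\right) = 84$)
$\left(-1153770 + Z{\left(1559,-736 \right)}\right) \left(-451703 + 295445\right) - 1019818 = \left(-1153770 + 84\right) \left(-451703 + 295445\right) - 1019818 = \left(-1153686\right) \left(-156258\right) - 1019818 = 180272666988 - 1019818 = 180271647170$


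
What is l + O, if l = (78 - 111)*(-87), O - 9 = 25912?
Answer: 28792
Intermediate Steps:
O = 25921 (O = 9 + 25912 = 25921)
l = 2871 (l = -33*(-87) = 2871)
l + O = 2871 + 25921 = 28792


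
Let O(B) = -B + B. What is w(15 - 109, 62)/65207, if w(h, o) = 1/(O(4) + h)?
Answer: -1/6129458 ≈ -1.6315e-7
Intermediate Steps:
O(B) = 0
w(h, o) = 1/h (w(h, o) = 1/(0 + h) = 1/h)
w(15 - 109, 62)/65207 = 1/((15 - 109)*65207) = (1/65207)/(-94) = -1/94*1/65207 = -1/6129458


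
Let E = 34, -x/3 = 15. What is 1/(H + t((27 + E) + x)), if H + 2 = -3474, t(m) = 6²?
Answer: -1/3440 ≈ -0.00029070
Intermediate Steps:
x = -45 (x = -3*15 = -45)
t(m) = 36
H = -3476 (H = -2 - 3474 = -3476)
1/(H + t((27 + E) + x)) = 1/(-3476 + 36) = 1/(-3440) = -1/3440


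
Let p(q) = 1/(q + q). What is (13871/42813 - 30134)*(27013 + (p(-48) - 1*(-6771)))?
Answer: -4184175988990673/4110048 ≈ -1.0180e+9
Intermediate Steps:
p(q) = 1/(2*q)
(13871/42813 - 30134)*(27013 + (p(-48) - 1*(-6771))) = (13871/42813 - 30134)*(27013 + ((1/2)/(-48) - 1*(-6771))) = (13871*(1/42813) - 30134)*(27013 + ((1/2)*(-1/48) + 6771)) = (13871/42813 - 30134)*(27013 + (-1/96 + 6771)) = -1290113071*(27013 + 650015/96)/42813 = -1290113071/42813*3243263/96 = -4184175988990673/4110048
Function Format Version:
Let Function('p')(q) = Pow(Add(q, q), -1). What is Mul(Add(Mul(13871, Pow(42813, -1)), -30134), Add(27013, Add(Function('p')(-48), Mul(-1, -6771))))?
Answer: Rational(-4184175988990673, 4110048) ≈ -1.0180e+9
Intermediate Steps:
Function('p')(q) = Mul(Rational(1, 2), Pow(q, -1)) (Function('p')(q) = Pow(Mul(2, q), -1) = Mul(Rational(1, 2), Pow(q, -1)))
Mul(Add(Mul(13871, Pow(42813, -1)), -30134), Add(27013, Add(Function('p')(-48), Mul(-1, -6771)))) = Mul(Add(Mul(13871, Pow(42813, -1)), -30134), Add(27013, Add(Mul(Rational(1, 2), Pow(-48, -1)), Mul(-1, -6771)))) = Mul(Add(Mul(13871, Rational(1, 42813)), -30134), Add(27013, Add(Mul(Rational(1, 2), Rational(-1, 48)), 6771))) = Mul(Add(Rational(13871, 42813), -30134), Add(27013, Add(Rational(-1, 96), 6771))) = Mul(Rational(-1290113071, 42813), Add(27013, Rational(650015, 96))) = Mul(Rational(-1290113071, 42813), Rational(3243263, 96)) = Rational(-4184175988990673, 4110048)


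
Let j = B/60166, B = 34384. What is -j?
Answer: -17192/30083 ≈ -0.57149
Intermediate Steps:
j = 17192/30083 (j = 34384/60166 = 34384*(1/60166) = 17192/30083 ≈ 0.57149)
-j = -1*17192/30083 = -17192/30083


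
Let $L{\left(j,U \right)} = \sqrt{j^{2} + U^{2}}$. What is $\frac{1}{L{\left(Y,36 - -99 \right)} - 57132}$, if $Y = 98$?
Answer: $- \frac{57132}{3264037595} - \frac{\sqrt{27829}}{3264037595} \approx -1.7555 \cdot 10^{-5}$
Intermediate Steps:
$L{\left(j,U \right)} = \sqrt{U^{2} + j^{2}}$
$\frac{1}{L{\left(Y,36 - -99 \right)} - 57132} = \frac{1}{\sqrt{\left(36 - -99\right)^{2} + 98^{2}} - 57132} = \frac{1}{\sqrt{\left(36 + 99\right)^{2} + 9604} - 57132} = \frac{1}{\sqrt{135^{2} + 9604} - 57132} = \frac{1}{\sqrt{18225 + 9604} - 57132} = \frac{1}{\sqrt{27829} - 57132} = \frac{1}{-57132 + \sqrt{27829}}$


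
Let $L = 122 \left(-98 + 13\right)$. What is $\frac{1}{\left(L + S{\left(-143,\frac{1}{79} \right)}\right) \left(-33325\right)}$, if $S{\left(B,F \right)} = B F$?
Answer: $\frac{79}{27305605225} \approx 2.8932 \cdot 10^{-9}$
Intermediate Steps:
$L = -10370$ ($L = 122 \left(-85\right) = -10370$)
$\frac{1}{\left(L + S{\left(-143,\frac{1}{79} \right)}\right) \left(-33325\right)} = \frac{1}{\left(-10370 - \frac{143}{79}\right) \left(-33325\right)} = \frac{1}{-10370 - \frac{143}{79}} \left(- \frac{1}{33325}\right) = \frac{1}{- \frac{819373}{79}} \left(- \frac{1}{33325}\right) = \left(- \frac{79}{819373}\right) \left(- \frac{1}{33325}\right) = \frac{79}{27305605225}$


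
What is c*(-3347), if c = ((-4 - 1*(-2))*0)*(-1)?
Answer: 0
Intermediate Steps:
c = 0 (c = ((-4 + 2)*0)*(-1) = -2*0*(-1) = 0*(-1) = 0)
c*(-3347) = 0*(-3347) = 0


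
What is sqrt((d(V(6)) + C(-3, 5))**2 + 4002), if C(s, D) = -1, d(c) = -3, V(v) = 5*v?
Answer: 7*sqrt(82) ≈ 63.388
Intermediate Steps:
sqrt((d(V(6)) + C(-3, 5))**2 + 4002) = sqrt((-3 - 1)**2 + 4002) = sqrt((-4)**2 + 4002) = sqrt(16 + 4002) = sqrt(4018) = 7*sqrt(82)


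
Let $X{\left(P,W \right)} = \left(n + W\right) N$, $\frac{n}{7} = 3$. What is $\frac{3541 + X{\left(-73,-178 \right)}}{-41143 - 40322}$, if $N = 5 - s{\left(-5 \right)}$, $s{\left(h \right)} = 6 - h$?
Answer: $- \frac{4483}{81465} \approx -0.05503$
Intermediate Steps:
$n = 21$ ($n = 7 \cdot 3 = 21$)
$N = -6$ ($N = 5 - \left(6 - -5\right) = 5 - \left(6 + 5\right) = 5 - 11 = -6$)
$X{\left(P,W \right)} = -126 - 6 W$ ($X{\left(P,W \right)} = \left(21 + W\right) \left(-6\right) = -126 - 6 W$)
$\frac{3541 + X{\left(-73,-178 \right)}}{-41143 - 40322} = \frac{3541 - -942}{-41143 - 40322} = \frac{3541 + \left(-126 + 1068\right)}{-81465} = \left(3541 + 942\right) \left(- \frac{1}{81465}\right) = 4483 \left(- \frac{1}{81465}\right) = - \frac{4483}{81465}$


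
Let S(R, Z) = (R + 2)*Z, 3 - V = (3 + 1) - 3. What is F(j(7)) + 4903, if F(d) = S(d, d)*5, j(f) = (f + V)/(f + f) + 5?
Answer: 1003253/196 ≈ 5118.6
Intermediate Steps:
V = 2 (V = 3 - ((3 + 1) - 3) = 3 - (4 - 3) = 3 - 1*1 = 3 - 1 = 2)
S(R, Z) = Z*(2 + R) (S(R, Z) = (2 + R)*Z = Z*(2 + R))
j(f) = 5 + (2 + f)/(2*f) (j(f) = (f + 2)/(f + f) + 5 = (2 + f)/((2*f)) + 5 = (2 + f)*(1/(2*f)) + 5 = (2 + f)/(2*f) + 5 = 5 + (2 + f)/(2*f))
F(d) = 5*d*(2 + d) (F(d) = (d*(2 + d))*5 = 5*d*(2 + d))
F(j(7)) + 4903 = 5*(11/2 + 1/7)*(2 + (11/2 + 1/7)) + 4903 = 5*(11/2 + ⅐)*(2 + (11/2 + ⅐)) + 4903 = 5*(79/14)*(2 + 79/14) + 4903 = 5*(79/14)*(107/14) + 4903 = 42265/196 + 4903 = 1003253/196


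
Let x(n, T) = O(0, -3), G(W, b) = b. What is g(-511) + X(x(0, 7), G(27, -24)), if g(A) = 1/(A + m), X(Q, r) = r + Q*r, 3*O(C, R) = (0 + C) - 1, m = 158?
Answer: -5649/353 ≈ -16.003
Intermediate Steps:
O(C, R) = -⅓ + C/3 (O(C, R) = ((0 + C) - 1)/3 = (C - 1)/3 = (-1 + C)/3 = -⅓ + C/3)
x(n, T) = -⅓ (x(n, T) = -⅓ + (⅓)*0 = -⅓ + 0 = -⅓)
g(A) = 1/(158 + A) (g(A) = 1/(A + 158) = 1/(158 + A))
g(-511) + X(x(0, 7), G(27, -24)) = 1/(158 - 511) - 24*(1 - ⅓) = 1/(-353) - 24*⅔ = -1/353 - 16 = -5649/353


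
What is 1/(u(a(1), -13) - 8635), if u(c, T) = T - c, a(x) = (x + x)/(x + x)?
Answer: -1/8649 ≈ -0.00011562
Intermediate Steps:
a(x) = 1 (a(x) = (2*x)/((2*x)) = (2*x)*(1/(2*x)) = 1)
1/(u(a(1), -13) - 8635) = 1/((-13 - 1*1) - 8635) = 1/((-13 - 1) - 8635) = 1/(-14 - 8635) = 1/(-8649) = -1/8649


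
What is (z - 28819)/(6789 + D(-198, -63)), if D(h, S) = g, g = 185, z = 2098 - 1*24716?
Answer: -51437/6974 ≈ -7.3755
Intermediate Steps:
z = -22618 (z = 2098 - 24716 = -22618)
D(h, S) = 185
(z - 28819)/(6789 + D(-198, -63)) = (-22618 - 28819)/(6789 + 185) = -51437/6974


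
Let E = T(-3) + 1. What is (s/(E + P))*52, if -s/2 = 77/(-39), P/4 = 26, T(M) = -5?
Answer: 154/75 ≈ 2.0533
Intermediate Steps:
P = 104 (P = 4*26 = 104)
s = 154/39 (s = -154/(-39) = -154*(-1)/39 = -2*(-77/39) = 154/39 ≈ 3.9487)
E = -4 (E = -5 + 1 = -4)
(s/(E + P))*52 = (154/(39*(-4 + 104)))*52 = ((154/39)/100)*52 = ((154/39)*(1/100))*52 = (77/1950)*52 = 154/75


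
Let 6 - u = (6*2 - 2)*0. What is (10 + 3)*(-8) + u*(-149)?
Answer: -998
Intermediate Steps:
u = 6 (u = 6 - (6*2 - 2)*0 = 6 - (12 - 2)*0 = 6 - 10*0 = 6 - 1*0 = 6 + 0 = 6)
(10 + 3)*(-8) + u*(-149) = (10 + 3)*(-8) + 6*(-149) = 13*(-8) - 894 = -104 - 894 = -998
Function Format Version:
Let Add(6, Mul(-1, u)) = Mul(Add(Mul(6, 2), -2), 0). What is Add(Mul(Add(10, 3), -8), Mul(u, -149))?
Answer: -998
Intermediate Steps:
u = 6 (u = Add(6, Mul(-1, Mul(Add(Mul(6, 2), -2), 0))) = Add(6, Mul(-1, Mul(Add(12, -2), 0))) = Add(6, Mul(-1, Mul(10, 0))) = Add(6, Mul(-1, 0)) = Add(6, 0) = 6)
Add(Mul(Add(10, 3), -8), Mul(u, -149)) = Add(Mul(Add(10, 3), -8), Mul(6, -149)) = Add(Mul(13, -8), -894) = Add(-104, -894) = -998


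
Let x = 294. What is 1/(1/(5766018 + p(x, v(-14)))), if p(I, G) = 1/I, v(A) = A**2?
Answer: 1695209293/294 ≈ 5.7660e+6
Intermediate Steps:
1/(1/(5766018 + p(x, v(-14)))) = 1/(1/(5766018 + 1/294)) = 1/(1/(1695209293/294)) = 1/(294/1695209293) = 1695209293/294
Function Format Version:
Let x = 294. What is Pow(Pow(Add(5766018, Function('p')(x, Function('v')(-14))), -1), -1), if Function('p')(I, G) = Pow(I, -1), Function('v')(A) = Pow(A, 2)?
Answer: Rational(1695209293, 294) ≈ 5.7660e+6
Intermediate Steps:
Pow(Pow(Add(5766018, Function('p')(x, Function('v')(-14))), -1), -1) = Pow(Pow(Add(5766018, Pow(294, -1)), -1), -1) = Pow(Pow(Add(5766018, Rational(1, 294)), -1), -1) = Pow(Pow(Rational(1695209293, 294), -1), -1) = Pow(Rational(294, 1695209293), -1) = Rational(1695209293, 294)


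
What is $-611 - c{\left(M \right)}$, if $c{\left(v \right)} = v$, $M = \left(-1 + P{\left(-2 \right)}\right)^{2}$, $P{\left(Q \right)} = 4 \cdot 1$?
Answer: $-620$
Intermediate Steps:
$P{\left(Q \right)} = 4$
$M = 9$ ($M = \left(-1 + 4\right)^{2} = 3^{2} = 9$)
$-611 - c{\left(M \right)} = -611 - 9 = -620$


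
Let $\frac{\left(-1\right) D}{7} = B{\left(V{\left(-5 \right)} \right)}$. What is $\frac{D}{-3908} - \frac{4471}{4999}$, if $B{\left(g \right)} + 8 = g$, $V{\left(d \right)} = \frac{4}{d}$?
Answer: $- \frac{22225758}{24420115} \approx -0.91014$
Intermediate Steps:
$B{\left(g \right)} = -8 + g$
$D = \frac{308}{5}$ ($D = - 7 \left(-8 + \frac{4}{-5}\right) = - 7 \left(-8 + 4 \left(- \frac{1}{5}\right)\right) = - 7 \left(-8 - \frac{4}{5}\right) = \left(-7\right) \left(- \frac{44}{5}\right) = \frac{308}{5} \approx 61.6$)
$\frac{D}{-3908} - \frac{4471}{4999} = \frac{308}{5 \left(-3908\right)} - \frac{4471}{4999} = \frac{308}{5} \left(- \frac{1}{3908}\right) - \frac{4471}{4999} = - \frac{77}{4885} - \frac{4471}{4999} = - \frac{22225758}{24420115}$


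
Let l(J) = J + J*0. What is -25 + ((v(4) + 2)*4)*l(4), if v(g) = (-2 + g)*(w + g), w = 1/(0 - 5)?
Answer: 643/5 ≈ 128.60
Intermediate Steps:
w = -1/5 (w = 1/(-5) = -1/5 ≈ -0.20000)
l(J) = J (l(J) = J + 0 = J)
v(g) = (-2 + g)*(-1/5 + g)
-25 + ((v(4) + 2)*4)*l(4) = -25 + (((2/5 + 4**2 - 11/5*4) + 2)*4)*4 = -25 + (((2/5 + 16 - 44/5) + 2)*4)*4 = -25 + ((38/5 + 2)*4)*4 = -25 + ((48/5)*4)*4 = -25 + (192/5)*4 = -25 + 768/5 = 643/5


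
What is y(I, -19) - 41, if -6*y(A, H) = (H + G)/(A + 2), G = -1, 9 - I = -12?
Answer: -2819/69 ≈ -40.855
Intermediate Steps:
I = 21 (I = 9 - 1*(-12) = 9 + 12 = 21)
y(A, H) = -(-1 + H)/(6*(2 + A)) (y(A, H) = -(H - 1)/(6*(A + 2)) = -(-1 + H)/(6*(2 + A)))
y(I, -19) - 41 = (1 - 1*(-19))/(6*(2 + 21)) - 41 = (⅙)*(1 + 19)/23 - 41 = (⅙)*(1/23)*20 - 41 = 10/69 - 41 = -2819/69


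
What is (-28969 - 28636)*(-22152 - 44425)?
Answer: 3835168085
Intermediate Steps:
(-28969 - 28636)*(-22152 - 44425) = -57605*(-66577) = 3835168085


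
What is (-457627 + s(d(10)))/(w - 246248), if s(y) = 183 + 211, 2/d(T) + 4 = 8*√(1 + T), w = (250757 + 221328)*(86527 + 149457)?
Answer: -152411/37134753464 ≈ -4.1043e-6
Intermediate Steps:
w = 111404506640 (w = 472085*235984 = 111404506640)
d(T) = 2/(-4 + 8*√(1 + T))
s(y) = 394
(-457627 + s(d(10)))/(w - 246248) = (-457627 + 394)/(111404506640 - 246248) = -457233/111404260392 = -457233*1/111404260392 = -152411/37134753464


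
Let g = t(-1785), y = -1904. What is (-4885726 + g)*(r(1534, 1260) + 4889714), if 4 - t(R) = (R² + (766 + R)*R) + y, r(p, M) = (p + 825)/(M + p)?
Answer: -67550796064108725/1397 ≈ -4.8354e+13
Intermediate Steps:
r(p, M) = (825 + p)/(M + p)
t(R) = 1908 - R² - R*(766 + R) (t(R) = 4 - ((R² + (766 + R)*R) - 1904) = 4 - ((R² + R*(766 + R)) - 1904) = 4 - (-1904 + R² + R*(766 + R)) = 4 + (1904 - R² - R*(766 + R)) = 1908 - R² - R*(766 + R))
g = -5003232 (g = 1908 - 766*(-1785) - 2*(-1785)² = 1908 + 1367310 - 2*3186225 = 1908 + 1367310 - 6372450 = -5003232)
(-4885726 + g)*(r(1534, 1260) + 4889714) = (-4885726 - 5003232)*((825 + 1534)/(1260 + 1534) + 4889714) = -9888958*(2359/2794 + 4889714) = -9888958*13661863275/2794 = -67550796064108725/1397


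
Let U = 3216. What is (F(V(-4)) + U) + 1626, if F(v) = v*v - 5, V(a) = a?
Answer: 4853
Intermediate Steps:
F(v) = -5 + v² (F(v) = v² - 5 = -5 + v²)
(F(V(-4)) + U) + 1626 = ((-5 + (-4)²) + 3216) + 1626 = ((-5 + 16) + 3216) + 1626 = (11 + 3216) + 1626 = 3227 + 1626 = 4853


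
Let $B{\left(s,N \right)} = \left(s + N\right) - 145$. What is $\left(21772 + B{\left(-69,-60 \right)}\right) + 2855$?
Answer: $24353$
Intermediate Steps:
$B{\left(s,N \right)} = -145 + N + s$ ($B{\left(s,N \right)} = \left(N + s\right) - 145 = -145 + N + s$)
$\left(21772 + B{\left(-69,-60 \right)}\right) + 2855 = \left(21772 - 274\right) + 2855 = 21498 + 2855 = 24353$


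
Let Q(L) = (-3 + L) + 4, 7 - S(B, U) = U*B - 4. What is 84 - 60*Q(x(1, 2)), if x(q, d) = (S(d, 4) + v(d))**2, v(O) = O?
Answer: -1476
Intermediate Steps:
S(B, U) = 11 - B*U (S(B, U) = 7 - (U*B - 4) = 7 - (B*U - 4) = 7 - (-4 + B*U) = 7 + (4 - B*U) = 11 - B*U)
x(q, d) = (11 - 3*d)**2 (x(q, d) = ((11 - 1*d*4) + d)**2 = ((11 - 4*d) + d)**2 = (11 - 3*d)**2)
Q(L) = 1 + L
84 - 60*Q(x(1, 2)) = 84 - 60*(1 + (11 - 3*2)**2) = 84 - 60*(1 + (11 - 6)**2) = 84 - 60*(1 + 5**2) = 84 - 60*(1 + 25) = 84 - 60*26 = 84 - 1560 = -1476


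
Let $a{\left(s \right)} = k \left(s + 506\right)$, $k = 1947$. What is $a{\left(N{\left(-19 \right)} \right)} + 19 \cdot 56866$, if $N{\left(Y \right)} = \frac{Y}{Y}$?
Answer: $2067583$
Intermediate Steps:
$N{\left(Y \right)} = 1$
$a{\left(s \right)} = 985182 + 1947 s$ ($a{\left(s \right)} = 1947 \left(s + 506\right) = 1947 \left(506 + s\right) = 985182 + 1947 s$)
$a{\left(N{\left(-19 \right)} \right)} + 19 \cdot 56866 = \left(985182 + 1947 \cdot 1\right) + 19 \cdot 56866 = \left(985182 + 1947\right) + 1080454 = 987129 + 1080454 = 2067583$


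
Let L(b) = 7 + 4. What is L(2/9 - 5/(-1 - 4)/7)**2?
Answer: 121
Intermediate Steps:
L(b) = 11
L(2/9 - 5/(-1 - 4)/7)**2 = 11**2 = 121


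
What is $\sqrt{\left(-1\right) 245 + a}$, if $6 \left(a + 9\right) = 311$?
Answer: $\frac{i \sqrt{7278}}{6} \approx 14.219 i$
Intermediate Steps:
$a = \frac{257}{6}$ ($a = -9 + \frac{1}{6} \cdot 311 = -9 + \frac{311}{6} = \frac{257}{6} \approx 42.833$)
$\sqrt{\left(-1\right) 245 + a} = \sqrt{\left(-1\right) 245 + \frac{257}{6}} = \sqrt{-245 + \frac{257}{6}} = \sqrt{- \frac{1213}{6}} = \frac{i \sqrt{7278}}{6}$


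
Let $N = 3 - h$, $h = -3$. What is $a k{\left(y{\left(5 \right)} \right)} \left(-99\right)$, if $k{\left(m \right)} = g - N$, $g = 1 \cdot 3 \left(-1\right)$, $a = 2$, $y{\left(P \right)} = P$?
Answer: $1782$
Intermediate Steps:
$g = -3$ ($g = 3 \left(-1\right) = -3$)
$N = 6$ ($N = 3 - -3 = 3 + 3 = 6$)
$k{\left(m \right)} = -9$ ($k{\left(m \right)} = -3 - 6 = -9$)
$a k{\left(y{\left(5 \right)} \right)} \left(-99\right) = 2 \left(-9\right) \left(-99\right) = \left(-18\right) \left(-99\right) = 1782$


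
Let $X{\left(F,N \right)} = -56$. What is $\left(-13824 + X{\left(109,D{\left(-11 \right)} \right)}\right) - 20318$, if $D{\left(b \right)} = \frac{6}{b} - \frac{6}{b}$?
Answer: $-34198$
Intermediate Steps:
$D{\left(b \right)} = 0$
$\left(-13824 + X{\left(109,D{\left(-11 \right)} \right)}\right) - 20318 = \left(-13824 - 56\right) - 20318 = -13880 - 20318 = -34198$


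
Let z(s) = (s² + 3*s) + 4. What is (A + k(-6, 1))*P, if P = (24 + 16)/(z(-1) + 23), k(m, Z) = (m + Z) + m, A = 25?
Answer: 112/5 ≈ 22.400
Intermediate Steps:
k(m, Z) = Z + 2*m (k(m, Z) = (Z + m) + m = Z + 2*m)
z(s) = 4 + s² + 3*s
P = 8/5 (P = (24 + 16)/((4 + (-1)² + 3*(-1)) + 23) = 40/((4 + 1 - 3) + 23) = 40/(2 + 23) = 40/25 = 40*(1/25) = 8/5 ≈ 1.6000)
(A + k(-6, 1))*P = (25 + (1 + 2*(-6)))*(8/5) = (25 + (1 - 12))*(8/5) = (25 - 11)*(8/5) = 14*(8/5) = 112/5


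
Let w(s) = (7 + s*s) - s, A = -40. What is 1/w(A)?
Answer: 1/1647 ≈ 0.00060716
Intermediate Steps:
w(s) = 7 + s² - s (w(s) = (7 + s²) - s = 7 + s² - s)
1/w(A) = 1/(7 + (-40)² - 1*(-40)) = 1/(7 + 1600 + 40) = 1/1647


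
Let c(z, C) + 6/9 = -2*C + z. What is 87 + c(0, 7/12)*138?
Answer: -166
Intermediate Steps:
c(z, C) = -2/3 + z - 2*C (c(z, C) = -2/3 + (-2*C + z) = -2/3 + (z - 2*C) = -2/3 + z - 2*C)
87 + c(0, 7/12)*138 = 87 + (-2/3 + 0 - 14/12)*138 = 87 + (-2/3 + 0 - 2*7/12)*138 = 87 + (-2/3 + 0 - 7/6)*138 = 87 - 11/6*138 = 87 - 253 = -166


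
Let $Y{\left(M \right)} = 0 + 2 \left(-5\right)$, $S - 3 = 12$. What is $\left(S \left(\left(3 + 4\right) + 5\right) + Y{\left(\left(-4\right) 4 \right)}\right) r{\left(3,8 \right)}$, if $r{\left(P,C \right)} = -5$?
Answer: $-850$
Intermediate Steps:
$S = 15$ ($S = 3 + 12 = 15$)
$Y{\left(M \right)} = -10$ ($Y{\left(M \right)} = 0 - 10 = -10$)
$\left(S \left(\left(3 + 4\right) + 5\right) + Y{\left(\left(-4\right) 4 \right)}\right) r{\left(3,8 \right)} = \left(15 \left(\left(3 + 4\right) + 5\right) - 10\right) \left(-5\right) = \left(15 \left(7 + 5\right) - 10\right) \left(-5\right) = \left(15 \cdot 12 - 10\right) \left(-5\right) = \left(180 - 10\right) \left(-5\right) = 170 \left(-5\right) = -850$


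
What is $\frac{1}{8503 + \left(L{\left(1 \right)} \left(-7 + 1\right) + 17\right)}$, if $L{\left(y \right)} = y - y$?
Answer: $\frac{1}{8520} \approx 0.00011737$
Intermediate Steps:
$L{\left(y \right)} = 0$
$\frac{1}{8503 + \left(L{\left(1 \right)} \left(-7 + 1\right) + 17\right)} = \frac{1}{8503 + \left(0 \left(-7 + 1\right) + 17\right)} = \frac{1}{8503 + \left(0 \left(-6\right) + 17\right)} = \frac{1}{8503 + \left(0 + 17\right)} = \frac{1}{8503 + 17} = \frac{1}{8520}$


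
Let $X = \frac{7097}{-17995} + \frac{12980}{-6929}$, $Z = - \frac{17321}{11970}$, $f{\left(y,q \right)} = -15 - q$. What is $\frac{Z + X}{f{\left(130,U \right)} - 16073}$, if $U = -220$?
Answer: $\frac{1108845945113}{4736622244241160} \approx 0.0002341$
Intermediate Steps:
$Z = - \frac{17321}{11970}$ ($Z = \left(-17321\right) \frac{1}{11970} = - \frac{17321}{11970} \approx -1.447$)
$X = - \frac{282750213}{124687355}$ ($X = 7097 \left(- \frac{1}{17995}\right) + 12980 \left(- \frac{1}{6929}\right) = - \frac{7097}{17995} - \frac{12980}{6929} = - \frac{282750213}{124687355} \approx -2.2677$)
$\frac{Z + X}{f{\left(130,U \right)} - 16073} = \frac{- \frac{17321}{11970} - \frac{282750213}{124687355}}{\left(-15 - -220\right) - 16073} = - \frac{1108845945113}{298501527870 \left(\left(-15 + 220\right) - 16073\right)} = - \frac{1108845945113}{298501527870 \left(205 - 16073\right)} = - \frac{1108845945113}{298501527870 \left(-15868\right)} = \left(- \frac{1108845945113}{298501527870}\right) \left(- \frac{1}{15868}\right) = \frac{1108845945113}{4736622244241160}$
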